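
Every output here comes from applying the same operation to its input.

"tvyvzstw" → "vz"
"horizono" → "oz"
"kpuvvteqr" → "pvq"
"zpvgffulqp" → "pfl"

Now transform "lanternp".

ae

Each output is the input with this applied: delete the last character, then keep one character in every 3, starting at position 2 (positions 2nd, 5th, 8th, ...).
On "lanternp": the first step gives "lantern", and the second then gives "ae".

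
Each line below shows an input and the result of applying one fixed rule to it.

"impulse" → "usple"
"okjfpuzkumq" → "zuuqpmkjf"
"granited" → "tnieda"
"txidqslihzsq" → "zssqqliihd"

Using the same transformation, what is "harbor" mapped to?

rrob

The transformation: delete the first 2 characters, then sort the characters into reverse alphabetical order.
Applying both steps to "harbor": "rbor", then "rrob".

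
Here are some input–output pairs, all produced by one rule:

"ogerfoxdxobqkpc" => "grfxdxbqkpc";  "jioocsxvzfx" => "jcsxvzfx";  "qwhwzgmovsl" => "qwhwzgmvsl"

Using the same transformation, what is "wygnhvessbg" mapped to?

The transformation: remove every vowel.
On "wygnhvessbg" that produces "wygnhvssbg".

wygnhvssbg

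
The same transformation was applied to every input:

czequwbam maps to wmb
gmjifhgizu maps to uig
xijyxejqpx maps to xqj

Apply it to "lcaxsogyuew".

Each output is the input with this applied: sort the characters into reverse alphabetical order, then keep one character in every 3, starting at position 2 (positions 2nd, 5th, 8th, ...).
For "lcaxsogyuew", step one produces "yxwusolgeca"; step two turns that into "xsga".

xsga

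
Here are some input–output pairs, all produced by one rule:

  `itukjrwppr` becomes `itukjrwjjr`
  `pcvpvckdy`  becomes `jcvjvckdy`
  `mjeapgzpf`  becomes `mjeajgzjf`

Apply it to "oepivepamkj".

The rule is to replace every "p" with "j".
On "oepivepamkj" that produces "oejivejamkj".

oejivejamkj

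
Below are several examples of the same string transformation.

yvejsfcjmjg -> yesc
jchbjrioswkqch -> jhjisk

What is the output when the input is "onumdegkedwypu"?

oudgew

The rule is to delete the last 3 characters, then keep every other character starting from the first (positions 1st, 3rd, 5th, ...).
On "onumdegkedwypu": the first step gives "onumdegkedw", and the second then gives "oudgew".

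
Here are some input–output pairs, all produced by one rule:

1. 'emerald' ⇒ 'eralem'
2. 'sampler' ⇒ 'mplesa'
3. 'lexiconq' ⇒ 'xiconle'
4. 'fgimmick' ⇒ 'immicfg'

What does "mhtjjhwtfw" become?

tjjhwtfmh

In each case the input is transformed by: delete the last character, then move the first 2 characters to the end (rotate left by 2).
For "mhtjjhwtfw" the result is "tjjhwtfmh".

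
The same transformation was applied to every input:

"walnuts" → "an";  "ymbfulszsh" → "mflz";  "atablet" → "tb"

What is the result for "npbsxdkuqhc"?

psdu

In each case the input is transformed by: keep every other character starting from the second (positions 2nd, 4th, 6th, ...), then delete the last character.
On "npbsxdkuqhc" that produces "psdu".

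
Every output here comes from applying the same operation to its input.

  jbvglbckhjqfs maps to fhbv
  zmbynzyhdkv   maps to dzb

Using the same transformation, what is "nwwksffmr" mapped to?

The pattern: keep one character in every 3, starting at position 3 (positions 3rd, 6th, 9th, ...), then reverse the string.
Working it through for "nwwksffmr": intermediate "wfr", final "rfw".

rfw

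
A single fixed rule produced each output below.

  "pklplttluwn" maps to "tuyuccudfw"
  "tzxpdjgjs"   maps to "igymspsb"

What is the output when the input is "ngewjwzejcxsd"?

The pattern: delete the first character, then shift every letter 9 places forward in the alphabet (wrapping around).
"ngewjwzejcxsd" → "pnfsfinslgbm".
(Check on "tzxpdjgjs": → "zxpdjgjs" → "igymspsb" ✓)

pnfsfinslgbm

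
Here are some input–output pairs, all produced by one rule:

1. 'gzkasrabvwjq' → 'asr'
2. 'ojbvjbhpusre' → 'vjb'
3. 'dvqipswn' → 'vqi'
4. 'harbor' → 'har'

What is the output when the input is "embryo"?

emb

Rule — swap the front and back halves of the string, then keep only the last 3 characters.
Applying both steps to "embryo": "ryoemb", then "emb".
(Check on "dvqipswn": → "pswndvqi" → "vqi" ✓)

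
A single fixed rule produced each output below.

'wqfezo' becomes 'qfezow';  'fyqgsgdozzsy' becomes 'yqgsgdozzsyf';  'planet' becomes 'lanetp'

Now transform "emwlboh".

What's happening: move the first character to the end.
So "emwlboh" becomes "mwlbohe".

mwlbohe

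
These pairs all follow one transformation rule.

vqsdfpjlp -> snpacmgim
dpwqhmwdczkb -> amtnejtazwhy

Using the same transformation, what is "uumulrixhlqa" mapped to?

rrjriofueinx

Looking at the pairs, the operation is to shift every letter 3 places backward in the alphabet (wrapping around).
So "uumulrixhlqa" becomes "rrjriofueinx".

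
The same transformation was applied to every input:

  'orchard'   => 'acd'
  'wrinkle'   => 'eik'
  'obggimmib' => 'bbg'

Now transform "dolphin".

The transformation: sort the characters into alphabetical order, then keep only the first 3 characters.
Applying both steps to "dolphin": "dhilnop", then "dhi".

dhi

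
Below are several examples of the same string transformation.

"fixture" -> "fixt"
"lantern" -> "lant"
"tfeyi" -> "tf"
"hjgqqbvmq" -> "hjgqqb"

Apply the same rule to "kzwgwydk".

kzwgw

The rule is to delete the last 3 characters.
"kzwgwydk" → "kzwgw".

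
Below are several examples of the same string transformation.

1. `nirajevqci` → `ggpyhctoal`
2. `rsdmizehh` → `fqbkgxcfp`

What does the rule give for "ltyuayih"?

frwsywgj

In each case the input is transformed by: shift every letter 2 places backward in the alphabet (wrapping around), then swap the first and last characters.
So "ltyuayih" becomes "frwsywgj".
(Check on "rsdmizehh": → "pqbkgxcff" → "fqbkgxcfp" ✓)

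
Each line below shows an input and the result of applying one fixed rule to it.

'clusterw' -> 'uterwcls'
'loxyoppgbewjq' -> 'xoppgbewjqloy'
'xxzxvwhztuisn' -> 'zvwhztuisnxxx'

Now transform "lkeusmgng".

The rule is to move the first 3 characters to the end (rotate left by 3), then swap the first and last characters.
For "lkeusmgng", step one produces "usmgnglke"; step two turns that into "esmgnglku".

esmgnglku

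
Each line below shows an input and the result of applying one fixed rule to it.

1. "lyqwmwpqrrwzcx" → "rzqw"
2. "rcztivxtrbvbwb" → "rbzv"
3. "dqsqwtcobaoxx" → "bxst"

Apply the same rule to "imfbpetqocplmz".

The pattern: keep one character in every 3, starting at position 3 (positions 3rd, 6th, 9th, ...), then move the last 2 characters to the front (rotate right by 2).
"imfbpetqocplmz" → "feol" → "olfe".

olfe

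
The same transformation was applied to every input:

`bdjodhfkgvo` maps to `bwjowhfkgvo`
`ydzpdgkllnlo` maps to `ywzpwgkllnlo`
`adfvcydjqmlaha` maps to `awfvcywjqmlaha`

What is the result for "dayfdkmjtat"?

wayfwkmjtat

The rule is to replace every "d" with "w".
For "dayfdkmjtat" the result is "wayfwkmjtat".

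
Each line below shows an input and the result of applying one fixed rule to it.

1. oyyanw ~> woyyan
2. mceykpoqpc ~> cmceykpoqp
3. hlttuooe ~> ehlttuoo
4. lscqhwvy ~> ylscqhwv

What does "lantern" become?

nlanter

The pattern: move the last character to the front.
"lantern" → "nlanter".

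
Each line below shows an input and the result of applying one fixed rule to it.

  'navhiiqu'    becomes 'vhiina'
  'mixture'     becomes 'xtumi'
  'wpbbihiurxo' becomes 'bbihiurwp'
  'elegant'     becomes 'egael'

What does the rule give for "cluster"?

Each output is the input with this applied: delete the last 2 characters, then move the first 2 characters to the end (rotate left by 2).
On "cluster": the first step gives "clust", and the second then gives "ustcl".

ustcl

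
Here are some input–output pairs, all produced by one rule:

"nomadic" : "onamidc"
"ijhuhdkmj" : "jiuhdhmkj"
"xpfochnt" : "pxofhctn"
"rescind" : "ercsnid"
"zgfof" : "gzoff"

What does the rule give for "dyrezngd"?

ydernzdg

Rule — swap each adjacent pair of characters (1↔2, 3↔4, ...).
On "dyrezngd" that produces "ydernzdg".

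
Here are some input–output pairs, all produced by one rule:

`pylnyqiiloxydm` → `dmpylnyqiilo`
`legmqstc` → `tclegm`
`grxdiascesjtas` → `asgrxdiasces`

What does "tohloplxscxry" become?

Looking at the pairs, the operation is to move the last 2 characters to the front (rotate right by 2), then delete the last 2 characters.
So "tohloplxscxry" becomes "rytohloplxs".

rytohloplxs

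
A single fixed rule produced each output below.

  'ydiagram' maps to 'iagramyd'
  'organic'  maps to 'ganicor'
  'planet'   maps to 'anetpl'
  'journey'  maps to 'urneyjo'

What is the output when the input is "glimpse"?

Looking at the pairs, the operation is to move the first 2 characters to the end (rotate left by 2).
Applying that to "glimpse" gives "impsegl".

impsegl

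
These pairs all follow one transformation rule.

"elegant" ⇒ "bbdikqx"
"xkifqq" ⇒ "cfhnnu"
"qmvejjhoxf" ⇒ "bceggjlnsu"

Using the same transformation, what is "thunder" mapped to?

The pattern: shift every letter 3 places backward in the alphabet (wrapping around), then sort the characters into alphabetical order.
For "thunder", step one produces "qerkabo"; step two turns that into "abekoqr".

abekoqr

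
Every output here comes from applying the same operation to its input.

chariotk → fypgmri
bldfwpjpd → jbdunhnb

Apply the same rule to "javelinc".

ytcjgla

Looking at the pairs, the operation is to delete the first character, then shift every letter 2 places backward in the alphabet (wrapping around).
"javelinc" → "avelinc" → "ytcjgla".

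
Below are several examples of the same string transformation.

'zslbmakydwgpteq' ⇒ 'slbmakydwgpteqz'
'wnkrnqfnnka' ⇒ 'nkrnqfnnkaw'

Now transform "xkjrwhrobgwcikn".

kjrwhrobgwciknx

Rule — move the first character to the end.
"xkjrwhrobgwcikn" → "kjrwhrobgwciknx".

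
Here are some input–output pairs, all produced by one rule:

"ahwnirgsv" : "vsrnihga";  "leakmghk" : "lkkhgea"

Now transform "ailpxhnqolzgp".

In each case the input is transformed by: sort the characters into reverse alphabetical order, then delete the first character.
Working it through for "ailpxhnqolzgp": intermediate "zxqpponllihga", final "xqpponllihga".

xqpponllihga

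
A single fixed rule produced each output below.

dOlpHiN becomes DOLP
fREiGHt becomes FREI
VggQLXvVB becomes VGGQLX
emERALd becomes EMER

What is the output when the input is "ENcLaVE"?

ENCL

The pattern: delete the last 3 characters, then convert every letter to uppercase.
Starting from "ENcLaVE": after the first operation, "ENcL"; after the second, "ENCL".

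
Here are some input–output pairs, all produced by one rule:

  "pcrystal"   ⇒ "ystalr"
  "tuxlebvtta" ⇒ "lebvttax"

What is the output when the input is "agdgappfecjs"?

The rule is to delete the first 2 characters, then move the first character to the end.
Applying that to "agdgappfecjs" gives "gappfecjsd".

gappfecjsd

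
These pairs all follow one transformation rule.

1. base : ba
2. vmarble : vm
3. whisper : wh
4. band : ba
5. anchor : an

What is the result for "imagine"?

Rule — keep only the first 2 characters.
On "imagine" that produces "im".

im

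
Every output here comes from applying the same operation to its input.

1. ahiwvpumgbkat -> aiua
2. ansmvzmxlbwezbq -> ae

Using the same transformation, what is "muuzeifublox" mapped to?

The rule is to keep only the vowels.
So "muuzeifublox" becomes "uueiuo".

uueiuo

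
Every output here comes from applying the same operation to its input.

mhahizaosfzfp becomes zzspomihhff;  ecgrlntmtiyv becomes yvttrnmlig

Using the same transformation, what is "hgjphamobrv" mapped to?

vrpomjhhg

The pattern: sort the characters into reverse alphabetical order, then delete the last 2 characters.
Applying both steps to "hgjphamobrv": "vrpomjhhgba", then "vrpomjhhg".
(Check on "mhahizaosfzfp": → "zzspomihhffaa" → "zzspomihhff" ✓)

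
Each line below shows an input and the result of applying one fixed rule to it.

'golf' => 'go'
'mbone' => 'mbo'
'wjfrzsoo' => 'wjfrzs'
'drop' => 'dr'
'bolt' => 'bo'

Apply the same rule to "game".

What's happening: delete the last 2 characters.
For "game" the result is "ga".

ga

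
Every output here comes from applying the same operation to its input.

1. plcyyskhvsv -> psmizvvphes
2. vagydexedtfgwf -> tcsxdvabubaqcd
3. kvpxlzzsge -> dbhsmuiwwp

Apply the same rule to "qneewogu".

drnkbbtl

Looking at the pairs, the operation is to move the last 2 characters to the front (rotate right by 2), then shift every letter 3 places backward in the alphabet (wrapping around).
For "qneewogu", step one produces "guqneewo"; step two turns that into "drnkbbtl".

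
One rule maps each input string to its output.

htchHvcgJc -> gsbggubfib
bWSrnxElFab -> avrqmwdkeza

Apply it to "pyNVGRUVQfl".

Looking at the pairs, the operation is to shift every letter 1 place backward in the alphabet (wrapping around), then convert every letter to lowercase.
"pyNVGRUVQfl" → "oxMUFQTUPek" → "oxmufqtupek".

oxmufqtupek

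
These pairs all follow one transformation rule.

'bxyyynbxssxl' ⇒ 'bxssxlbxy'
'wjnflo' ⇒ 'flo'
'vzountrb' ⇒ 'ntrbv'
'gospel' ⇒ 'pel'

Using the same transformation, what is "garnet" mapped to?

net

Rule — swap the front and back halves of the string, then delete the last 3 characters.
For "garnet" the result is "net".
(Check on "wjnflo": → "flowjn" → "flo" ✓)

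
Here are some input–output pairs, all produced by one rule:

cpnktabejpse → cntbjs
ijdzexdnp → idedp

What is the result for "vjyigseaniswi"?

The pattern: keep every other character starting from the first (positions 1st, 3rd, 5th, ...).
Applying that to "vjyigseaniswi" gives "vygensi".

vygensi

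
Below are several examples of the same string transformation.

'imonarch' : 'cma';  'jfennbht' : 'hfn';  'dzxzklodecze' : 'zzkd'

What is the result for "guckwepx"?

puw

The pattern: move the last 3 characters to the front (rotate right by 3), then keep one character in every 3, starting at position 2 (positions 2nd, 5th, 8th, ...).
On "guckwepx" that produces "puw".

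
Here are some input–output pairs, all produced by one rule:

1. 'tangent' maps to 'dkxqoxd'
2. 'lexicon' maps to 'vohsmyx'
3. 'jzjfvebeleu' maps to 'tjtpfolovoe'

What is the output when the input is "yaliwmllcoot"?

In each case the input is transformed by: shift every letter 10 places forward in the alphabet (wrapping around).
Doing the same to "yaliwmllcoot": "ikvsgwvvmyyd".

ikvsgwvvmyyd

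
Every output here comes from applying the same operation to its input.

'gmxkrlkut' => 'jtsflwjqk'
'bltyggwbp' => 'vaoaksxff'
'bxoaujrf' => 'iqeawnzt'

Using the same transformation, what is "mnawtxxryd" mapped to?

qxclmzvsww

What's happening: shift every letter 1 place backward in the alphabet (wrapping around), then move the last 3 characters to the front (rotate right by 3).
"mnawtxxryd" → "lmzvswwqxc" → "qxclmzvsww".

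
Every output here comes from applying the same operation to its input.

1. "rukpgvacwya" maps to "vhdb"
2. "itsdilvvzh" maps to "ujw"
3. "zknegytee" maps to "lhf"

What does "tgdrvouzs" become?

Looking at the pairs, the operation is to shift every letter 1 place forward in the alphabet (wrapping around), then keep one character in every 3, starting at position 2 (positions 2nd, 5th, 8th, ...).
"tgdrvouzs" → "hwa".

hwa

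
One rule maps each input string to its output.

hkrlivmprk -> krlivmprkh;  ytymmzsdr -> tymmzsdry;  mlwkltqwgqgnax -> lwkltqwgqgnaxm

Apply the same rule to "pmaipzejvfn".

maipzejvfnp

Rule — move the first character to the end.
On "pmaipzejvfn" that produces "maipzejvfnp".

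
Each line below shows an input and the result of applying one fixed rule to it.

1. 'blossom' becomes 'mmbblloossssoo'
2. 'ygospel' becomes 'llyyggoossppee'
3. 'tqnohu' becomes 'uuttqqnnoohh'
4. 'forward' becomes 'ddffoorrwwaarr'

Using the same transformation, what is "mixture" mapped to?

Looking at the pairs, the operation is to double every character, then move the last 2 characters to the front (rotate right by 2).
Working it through for "mixture": intermediate "mmiixxttuurree", final "eemmiixxttuurr".

eemmiixxttuurr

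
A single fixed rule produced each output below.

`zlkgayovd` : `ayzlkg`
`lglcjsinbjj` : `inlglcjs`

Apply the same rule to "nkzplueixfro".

The rule is to delete the last 3 characters, then move the last 2 characters to the front (rotate right by 2).
Working it through for "nkzplueixfro": intermediate "nkzplueix", final "ixnkzplue".
(Check on "lglcjsinbjj": → "lglcjsin" → "inlglcjs" ✓)

ixnkzplue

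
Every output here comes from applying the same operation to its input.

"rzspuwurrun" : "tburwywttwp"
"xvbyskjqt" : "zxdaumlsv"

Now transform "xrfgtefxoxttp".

In each case the input is transformed by: shift every letter 2 places forward in the alphabet (wrapping around).
Applying that to "xrfgtefxoxttp" gives "zthivghzqzvvr".

zthivghzqzvvr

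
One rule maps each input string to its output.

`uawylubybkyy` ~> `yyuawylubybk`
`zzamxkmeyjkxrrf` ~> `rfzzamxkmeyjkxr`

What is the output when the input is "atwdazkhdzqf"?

qfatwdazkhdz

Each output is the input with this applied: move the last 2 characters to the front (rotate right by 2).
Applying that to "atwdazkhdzqf" gives "qfatwdazkhdz".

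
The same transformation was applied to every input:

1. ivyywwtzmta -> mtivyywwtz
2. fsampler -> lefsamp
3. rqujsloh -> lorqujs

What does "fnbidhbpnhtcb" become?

tcfnbidhbpnh

Each output is the input with this applied: delete the last character, then move the last 2 characters to the front (rotate right by 2).
Applying both steps to "fnbidhbpnhtcb": "fnbidhbpnhtc", then "tcfnbidhbpnh".
(Check on "ivyywwtzmta": → "ivyywwtzmt" → "mtivyywwtz" ✓)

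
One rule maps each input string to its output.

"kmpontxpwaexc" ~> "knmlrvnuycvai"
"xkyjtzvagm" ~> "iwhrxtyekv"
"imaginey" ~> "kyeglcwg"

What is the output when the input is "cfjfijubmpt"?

dhdghszknra

What's happening: shift every letter 2 places backward in the alphabet (wrapping around), then move the first character to the end.
Starting from "cfjfijubmpt": after the first operation, "adhdghszknr"; after the second, "dhdghszknra".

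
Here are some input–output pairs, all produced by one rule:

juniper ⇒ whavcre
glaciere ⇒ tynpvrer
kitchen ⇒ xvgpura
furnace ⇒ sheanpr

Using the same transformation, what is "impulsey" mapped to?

vzchyfrl

The transformation: shift every letter 13 places forward in the alphabet (wrapping around) — i.e. ROT13.
Doing the same to "impulsey": "vzchyfrl".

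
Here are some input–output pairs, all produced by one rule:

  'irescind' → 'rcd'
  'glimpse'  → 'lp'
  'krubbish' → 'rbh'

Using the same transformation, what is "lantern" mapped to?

ae

The transformation: keep one character in every 3, starting at position 2 (positions 2nd, 5th, 8th, ...).
For "lantern" the result is "ae".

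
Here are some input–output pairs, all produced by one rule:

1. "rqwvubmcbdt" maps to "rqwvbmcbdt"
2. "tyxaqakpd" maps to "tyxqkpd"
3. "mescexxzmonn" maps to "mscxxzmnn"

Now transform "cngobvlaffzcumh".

The rule is to remove every vowel.
So "cngobvlaffzcumh" becomes "cngbvlffzcmh".

cngbvlffzcmh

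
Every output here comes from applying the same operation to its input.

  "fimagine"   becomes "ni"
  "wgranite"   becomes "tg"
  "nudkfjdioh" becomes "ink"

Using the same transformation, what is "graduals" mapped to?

lr

The pattern: swap the front and back halves of the string, then keep one character in every 3, starting at position 3 (positions 3rd, 6th, 9th, ...).
On "graduals" that produces "lr".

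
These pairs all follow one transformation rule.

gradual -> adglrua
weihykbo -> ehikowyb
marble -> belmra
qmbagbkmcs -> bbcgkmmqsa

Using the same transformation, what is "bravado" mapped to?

Looking at the pairs, the operation is to sort the characters into alphabetical order, then move the first character to the end.
Applying that to "bravado" gives "abdorva".

abdorva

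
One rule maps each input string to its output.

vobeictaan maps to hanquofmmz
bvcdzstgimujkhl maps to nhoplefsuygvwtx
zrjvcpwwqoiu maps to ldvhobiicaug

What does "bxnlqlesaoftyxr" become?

njzxcxqemarfkjd

The rule is to shift every letter 12 places forward in the alphabet (wrapping around).
So "bxnlqlesaoftyxr" becomes "njzxcxqemarfkjd".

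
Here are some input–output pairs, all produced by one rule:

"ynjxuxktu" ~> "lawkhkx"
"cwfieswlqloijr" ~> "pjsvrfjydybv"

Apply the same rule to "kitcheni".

xvgpur

The transformation: shift every letter 13 places forward in the alphabet (wrapping around) — i.e. ROT13, then delete the last 2 characters.
Working it through for "kitcheni": intermediate "xvgpurav", final "xvgpur".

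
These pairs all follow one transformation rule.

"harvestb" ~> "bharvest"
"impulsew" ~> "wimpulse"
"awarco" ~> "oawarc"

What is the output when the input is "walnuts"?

swalnut

The rule is to move the last character to the front.
"walnuts" → "swalnut".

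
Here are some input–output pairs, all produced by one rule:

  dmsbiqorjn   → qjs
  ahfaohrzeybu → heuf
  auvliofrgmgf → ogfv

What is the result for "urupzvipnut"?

The transformation: keep one character in every 3, starting at position 3 (positions 3rd, 6th, 9th, ...), then move the first character to the end.
"urupzvipnut" → "uvn" → "vnu".

vnu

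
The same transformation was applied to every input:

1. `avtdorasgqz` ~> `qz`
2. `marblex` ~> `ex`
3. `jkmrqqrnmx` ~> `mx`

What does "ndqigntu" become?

tu

What's happening: keep only the last 2 characters.
So "ndqigntu" becomes "tu".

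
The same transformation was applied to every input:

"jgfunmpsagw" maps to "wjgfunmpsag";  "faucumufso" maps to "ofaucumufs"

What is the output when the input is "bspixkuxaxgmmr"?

rbspixkuxaxgmm

Rule — move the last character to the front.
"bspixkuxaxgmmr" → "rbspixkuxaxgmm".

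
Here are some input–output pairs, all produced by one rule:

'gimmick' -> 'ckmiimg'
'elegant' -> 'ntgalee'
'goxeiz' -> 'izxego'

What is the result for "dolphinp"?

nphilpdo

Looking at the pairs, the operation is to reverse the string, then swap each adjacent pair of characters (1↔2, 3↔4, ...).
Starting from "dolphinp": after the first operation, "pnihplod"; after the second, "nphilpdo".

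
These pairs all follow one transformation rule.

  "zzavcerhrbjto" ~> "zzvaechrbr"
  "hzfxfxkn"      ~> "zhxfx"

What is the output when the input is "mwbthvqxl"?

wmtbvh

The pattern: swap each adjacent pair of characters (1↔2, 3↔4, ...), then delete the last 3 characters.
On "mwbthvqxl": the first step gives "wmtbvhxql", and the second then gives "wmtbvh".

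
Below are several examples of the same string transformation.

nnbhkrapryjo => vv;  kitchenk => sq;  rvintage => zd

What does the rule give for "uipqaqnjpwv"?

In each case the input is transformed by: shift every letter 8 places forward in the alphabet (wrapping around), then keep only the first 2 characters.
Doing the same to "uipqaqnjpwv": "cq".
(Check on "kitchenk": → "sqbkpmvs" → "sq" ✓)

cq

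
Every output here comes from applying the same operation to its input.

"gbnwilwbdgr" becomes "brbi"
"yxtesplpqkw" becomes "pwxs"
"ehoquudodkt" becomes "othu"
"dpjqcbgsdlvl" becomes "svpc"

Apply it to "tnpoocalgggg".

lgno

Looking at the pairs, the operation is to keep one character in every 3, starting at position 2 (positions 2nd, 5th, 8th, ...), then move the first 2 characters to the end (rotate left by 2).
"tnpoocalgggg" → "nolg" → "lgno".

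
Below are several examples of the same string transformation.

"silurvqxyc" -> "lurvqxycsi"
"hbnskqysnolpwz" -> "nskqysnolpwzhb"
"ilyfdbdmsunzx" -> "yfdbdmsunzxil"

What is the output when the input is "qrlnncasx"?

Rule — move the first 2 characters to the end (rotate left by 2).
For "qrlnncasx" the result is "lnncasxqr".

lnncasxqr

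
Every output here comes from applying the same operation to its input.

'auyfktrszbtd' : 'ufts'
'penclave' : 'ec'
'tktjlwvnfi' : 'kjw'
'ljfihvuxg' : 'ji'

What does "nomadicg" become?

The rule is to keep every other character starting from the second (positions 2nd, 4th, 6th, ...), then delete the last 2 characters.
So "nomadicg" becomes "oa".

oa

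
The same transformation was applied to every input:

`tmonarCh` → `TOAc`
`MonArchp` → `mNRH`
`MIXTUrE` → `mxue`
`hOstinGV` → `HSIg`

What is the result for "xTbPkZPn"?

XBKp

What's happening: flip the case of every letter, then keep every other character starting from the first (positions 1st, 3rd, 5th, ...).
Starting from "xTbPkZPn": after the first operation, "XtBpKzpN"; after the second, "XBKp".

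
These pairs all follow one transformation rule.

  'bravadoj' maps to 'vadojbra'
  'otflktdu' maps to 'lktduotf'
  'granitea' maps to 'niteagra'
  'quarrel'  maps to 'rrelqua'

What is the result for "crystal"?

stalcry

In each case the input is transformed by: move the first 3 characters to the end (rotate left by 3).
On "crystal" that produces "stalcry".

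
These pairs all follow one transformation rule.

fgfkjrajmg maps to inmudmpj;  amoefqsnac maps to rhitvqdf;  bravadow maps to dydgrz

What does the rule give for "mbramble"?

udpeoh

Each output is the input with this applied: shift every letter 3 places forward in the alphabet (wrapping around), then delete the first 2 characters.
Applying both steps to "mbramble": "peudpeoh", then "udpeoh".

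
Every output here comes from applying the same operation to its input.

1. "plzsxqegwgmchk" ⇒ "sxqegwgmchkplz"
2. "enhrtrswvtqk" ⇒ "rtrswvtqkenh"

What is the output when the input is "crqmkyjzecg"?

The rule is to move the first 3 characters to the end (rotate left by 3).
"crqmkyjzecg" → "mkyjzecgcrq".

mkyjzecgcrq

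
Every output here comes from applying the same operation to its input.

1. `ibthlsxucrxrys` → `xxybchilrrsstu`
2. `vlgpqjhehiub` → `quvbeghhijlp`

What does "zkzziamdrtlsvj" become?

zzzadijklmrstv

Looking at the pairs, the operation is to sort the characters into alphabetical order, then move the last 3 characters to the front (rotate right by 3).
Doing the same to "zkzziamdrtlsvj": "zzzadijklmrstv".
(Check on "vlgpqjhehiub": → "beghhijlpquv" → "quvbeghhijlp" ✓)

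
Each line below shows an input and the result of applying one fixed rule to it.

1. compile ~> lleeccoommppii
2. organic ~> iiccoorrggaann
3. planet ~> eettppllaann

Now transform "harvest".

sstthhaarrvvee

The rule is to move the last 2 characters to the front (rotate right by 2), then double every character.
For "harvest", step one produces "stharve"; step two turns that into "sstthhaarrvvee".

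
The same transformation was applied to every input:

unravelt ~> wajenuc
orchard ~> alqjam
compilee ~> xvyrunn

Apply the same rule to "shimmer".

In each case the input is transformed by: delete the first character, then shift every letter 9 places forward in the alphabet (wrapping around).
Starting from "shimmer": after the first operation, "himmer"; after the second, "qrvvna".

qrvvna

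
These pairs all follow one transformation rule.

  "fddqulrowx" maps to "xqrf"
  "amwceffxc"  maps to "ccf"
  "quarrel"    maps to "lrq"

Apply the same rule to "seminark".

kir

Looking at the pairs, the operation is to swap the first and last characters, then keep one character in every 3, starting at position 1 (positions 1st, 4th, 7th, ...).
Starting from "seminark": after the first operation, "keminars"; after the second, "kir".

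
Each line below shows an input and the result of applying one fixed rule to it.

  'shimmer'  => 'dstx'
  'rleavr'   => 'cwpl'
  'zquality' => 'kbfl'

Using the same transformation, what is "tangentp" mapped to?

elyr

The transformation: shift every letter 11 places forward in the alphabet (wrapping around), then keep only the first 4 characters.
"tangentp" → "elyrpyea" → "elyr".
(Check on "rleavr": → "cwplgc" → "cwpl" ✓)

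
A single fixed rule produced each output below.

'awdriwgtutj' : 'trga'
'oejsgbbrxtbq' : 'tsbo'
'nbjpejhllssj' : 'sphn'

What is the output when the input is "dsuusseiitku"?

The transformation: keep one character in every 3, starting at position 1 (positions 1st, 4th, 7th, ...), then swap the first and last characters.
Starting from "dsuusseiitku": after the first operation, "duet"; after the second, "tued".

tued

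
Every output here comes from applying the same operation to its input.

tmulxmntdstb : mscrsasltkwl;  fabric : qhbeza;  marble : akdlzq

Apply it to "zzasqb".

In each case the input is transformed by: swap the front and back halves of the string, then shift every letter 1 place backward in the alphabet (wrapping around).
"zzasqb" → "sqbzza" → "rpayyz".

rpayyz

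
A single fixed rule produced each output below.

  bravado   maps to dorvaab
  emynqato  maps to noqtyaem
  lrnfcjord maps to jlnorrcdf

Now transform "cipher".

iprceh

What's happening: sort the characters into alphabetical order, then move the first 3 characters to the end (rotate left by 3).
"cipher" → "cehipr" → "iprceh".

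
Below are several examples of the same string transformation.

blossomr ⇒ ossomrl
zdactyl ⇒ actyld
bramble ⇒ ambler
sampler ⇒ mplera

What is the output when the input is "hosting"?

The rule is to delete the first character, then move the first character to the end.
For "hosting", step one produces "osting"; step two turns that into "stingo".

stingo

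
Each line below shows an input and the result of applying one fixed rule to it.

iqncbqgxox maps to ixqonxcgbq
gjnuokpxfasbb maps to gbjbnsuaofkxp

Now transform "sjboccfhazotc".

scjtboozcachf

Rule — take characters alternately from the front and the back (1st, last, 2nd, 2nd-last, ...).
For "sjboccfhazotc" the result is "scjtboozcachf".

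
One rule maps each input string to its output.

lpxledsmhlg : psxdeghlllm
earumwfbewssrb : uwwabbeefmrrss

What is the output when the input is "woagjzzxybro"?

yzzabgjoorwx

What's happening: sort the characters into alphabetical order, then move the last 3 characters to the front (rotate right by 3).
On "woagjzzxybro": the first step gives "abgjoorwxyzz", and the second then gives "yzzabgjoorwx".
(Check on "lpxledsmhlg": → "deghlllmpsx" → "psxdeghlllm" ✓)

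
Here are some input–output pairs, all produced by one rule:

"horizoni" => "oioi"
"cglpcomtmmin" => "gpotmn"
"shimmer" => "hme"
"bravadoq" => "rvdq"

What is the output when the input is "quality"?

Rule — keep every other character starting from the second (positions 2nd, 4th, 6th, ...).
Doing the same to "quality": "ult".

ult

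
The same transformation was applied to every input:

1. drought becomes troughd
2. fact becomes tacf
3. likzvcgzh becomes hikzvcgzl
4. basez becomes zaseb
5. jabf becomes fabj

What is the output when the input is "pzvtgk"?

kzvtgp

The transformation: swap the first and last characters.
"pzvtgk" → "kzvtgp".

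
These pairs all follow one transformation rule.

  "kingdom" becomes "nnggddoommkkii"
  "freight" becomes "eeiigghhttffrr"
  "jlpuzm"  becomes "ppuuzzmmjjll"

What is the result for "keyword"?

yywwoorrddkkee

The transformation: move the first 2 characters to the end (rotate left by 2), then double every character.
Working it through for "keyword": intermediate "ywordke", final "yywwoorrddkkee".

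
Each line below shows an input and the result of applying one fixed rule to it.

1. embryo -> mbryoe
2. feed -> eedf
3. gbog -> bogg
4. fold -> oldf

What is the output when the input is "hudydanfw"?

udydanfwh

What's happening: move the first character to the end.
Applying that to "hudydanfw" gives "udydanfwh".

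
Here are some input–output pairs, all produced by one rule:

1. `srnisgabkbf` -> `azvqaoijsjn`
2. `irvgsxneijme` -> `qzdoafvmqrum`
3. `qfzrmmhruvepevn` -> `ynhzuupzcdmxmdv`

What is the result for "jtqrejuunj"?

Looking at the pairs, the operation is to shift every letter 8 places forward in the alphabet (wrapping around).
On "jtqrejuunj" that produces "rbyzmrccvr".

rbyzmrccvr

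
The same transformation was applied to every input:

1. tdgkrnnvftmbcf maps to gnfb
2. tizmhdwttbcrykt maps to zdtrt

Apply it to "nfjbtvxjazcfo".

jvaf

The pattern: keep one character in every 3, starting at position 3 (positions 3rd, 6th, 9th, ...).
On "nfjbtvxjazcfo" that produces "jvaf".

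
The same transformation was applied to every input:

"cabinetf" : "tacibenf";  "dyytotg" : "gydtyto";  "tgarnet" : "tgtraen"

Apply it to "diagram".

midgaar

In each case the input is transformed by: swap each adjacent pair of characters (1↔2, 3↔4, ...), then move the last character to the front.
On "diagram" that produces "midgaar".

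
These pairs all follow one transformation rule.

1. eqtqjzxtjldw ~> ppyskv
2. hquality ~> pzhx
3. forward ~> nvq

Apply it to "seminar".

dhz

The transformation: keep every other character starting from the second (positions 2nd, 4th, 6th, ...), then shift every letter 1 place backward in the alphabet (wrapping around).
Applying that to "seminar" gives "dhz".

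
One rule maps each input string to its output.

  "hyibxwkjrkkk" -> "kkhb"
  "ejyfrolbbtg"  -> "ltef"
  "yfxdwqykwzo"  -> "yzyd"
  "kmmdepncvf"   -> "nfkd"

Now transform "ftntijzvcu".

zuft

Rule — keep one character in every 3, starting at position 1 (positions 1st, 4th, 7th, ...), then swap the front and back halves of the string.
On "ftntijzvcu": the first step gives "ftzu", and the second then gives "zuft".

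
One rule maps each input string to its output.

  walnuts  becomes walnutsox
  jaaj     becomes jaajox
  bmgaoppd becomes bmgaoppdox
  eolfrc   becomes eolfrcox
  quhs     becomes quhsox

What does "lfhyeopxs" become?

The rule is to append "ox".
"lfhyeopxs" → "lfhyeopxsox".

lfhyeopxsox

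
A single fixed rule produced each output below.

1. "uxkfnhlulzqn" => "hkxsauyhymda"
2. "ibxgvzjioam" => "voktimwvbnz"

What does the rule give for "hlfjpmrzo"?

Rule — shift every letter 13 places forward in the alphabet (wrapping around) — i.e. ROT13.
On "hlfjpmrzo" that produces "uyswczemb".

uyswczemb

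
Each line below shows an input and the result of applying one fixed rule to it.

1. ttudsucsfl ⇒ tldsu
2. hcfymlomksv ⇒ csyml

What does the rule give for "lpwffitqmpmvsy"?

In each case the input is transformed by: keep every other character starting from the second (positions 2nd, 4th, 6th, ...), then take characters alternately from the front and the back (1st, last, 2nd, 2nd-last, ...).
On "lpwffitqmpmvsy": the first step gives "pfiqpvy", and the second then gives "pyfvipq".

pyfvipq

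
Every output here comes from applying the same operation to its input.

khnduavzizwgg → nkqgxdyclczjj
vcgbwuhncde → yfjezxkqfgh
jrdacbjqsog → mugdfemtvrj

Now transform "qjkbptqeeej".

tmneswthhhm

What's happening: shift every letter 3 places forward in the alphabet (wrapping around).
"qjkbptqeeej" → "tmneswthhhm".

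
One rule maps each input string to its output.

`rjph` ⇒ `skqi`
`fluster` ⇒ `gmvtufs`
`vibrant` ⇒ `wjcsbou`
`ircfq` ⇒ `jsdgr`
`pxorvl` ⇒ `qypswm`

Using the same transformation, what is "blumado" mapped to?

Each output is the input with this applied: shift every letter 1 place forward in the alphabet (wrapping around).
On "blumado" that produces "cmvnbep".

cmvnbep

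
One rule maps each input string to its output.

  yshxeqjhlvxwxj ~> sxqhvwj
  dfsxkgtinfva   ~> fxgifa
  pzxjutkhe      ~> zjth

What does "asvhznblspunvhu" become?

What's happening: keep every other character starting from the second (positions 2nd, 4th, 6th, ...).
"asvhznblspunvhu" → "shnlpnh".

shnlpnh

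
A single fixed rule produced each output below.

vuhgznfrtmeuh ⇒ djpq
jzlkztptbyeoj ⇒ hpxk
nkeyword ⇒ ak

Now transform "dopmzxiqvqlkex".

Looking at the pairs, the operation is to shift every letter 4 places backward in the alphabet (wrapping around), then keep one character in every 3, starting at position 3 (positions 3rd, 6th, 9th, ...).
For "dopmzxiqvqlkex", step one produces "zklivtemrmhgat"; step two turns that into "ltrg".

ltrg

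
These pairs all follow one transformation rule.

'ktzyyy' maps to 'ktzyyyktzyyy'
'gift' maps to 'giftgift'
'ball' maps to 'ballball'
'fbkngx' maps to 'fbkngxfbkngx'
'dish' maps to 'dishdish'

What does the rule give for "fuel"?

fuelfuel

The pattern: write the whole string twice.
"fuel" → "fuelfuel".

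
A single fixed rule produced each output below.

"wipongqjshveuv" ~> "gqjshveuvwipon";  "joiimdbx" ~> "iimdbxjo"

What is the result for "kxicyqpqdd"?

cyqpqddkxi

Rule — swap the front and back halves of the string, then move the last 2 characters to the front (rotate right by 2).
Applying both steps to "kxicyqpqdd": "qpqddkxicy", then "cyqpqddkxi".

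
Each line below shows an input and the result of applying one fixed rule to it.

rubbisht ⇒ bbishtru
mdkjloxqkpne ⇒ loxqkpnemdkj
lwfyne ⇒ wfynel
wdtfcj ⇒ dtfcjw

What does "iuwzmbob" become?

wzmbobiu

Each output is the input with this applied: move the last 2 characters to the front (rotate right by 2), then swap the front and back halves of the string.
"iuwzmbob" → "obiuwzmb" → "wzmbobiu".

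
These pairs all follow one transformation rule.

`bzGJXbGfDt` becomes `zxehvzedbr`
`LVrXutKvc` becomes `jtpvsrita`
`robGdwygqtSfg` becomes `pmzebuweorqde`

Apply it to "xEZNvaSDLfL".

The transformation: shift every letter 2 places backward in the alphabet (wrapping around), then convert every letter to lowercase.
Working it through for "xEZNvaSDLfL": intermediate "vCXLtyQBJdJ", final "vcxltyqbjdj".

vcxltyqbjdj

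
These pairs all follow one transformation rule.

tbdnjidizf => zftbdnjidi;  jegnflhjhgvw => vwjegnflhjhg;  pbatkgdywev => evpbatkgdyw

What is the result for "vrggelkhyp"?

The pattern: move the last 2 characters to the front (rotate right by 2).
Doing the same to "vrggelkhyp": "ypvrggelkh".

ypvrggelkh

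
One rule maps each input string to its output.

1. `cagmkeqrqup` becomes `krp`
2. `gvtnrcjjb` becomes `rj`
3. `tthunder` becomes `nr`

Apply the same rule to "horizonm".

zm

Looking at the pairs, the operation is to keep one character in every 3, starting at position 2 (positions 2nd, 5th, 8th, ...), then delete the first character.
Working it through for "horizonm": intermediate "ozm", final "zm".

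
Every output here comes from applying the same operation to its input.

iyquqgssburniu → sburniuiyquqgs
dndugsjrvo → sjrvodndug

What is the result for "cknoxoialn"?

In each case the input is transformed by: swap the front and back halves of the string.
Applying that to "cknoxoialn" gives "oialncknox".

oialncknox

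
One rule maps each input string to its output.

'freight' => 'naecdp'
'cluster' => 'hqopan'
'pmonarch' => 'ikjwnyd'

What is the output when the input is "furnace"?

qnjwya

In each case the input is transformed by: delete the first character, then shift every letter 4 places backward in the alphabet (wrapping around).
On "furnace": the first step gives "urnace", and the second then gives "qnjwya".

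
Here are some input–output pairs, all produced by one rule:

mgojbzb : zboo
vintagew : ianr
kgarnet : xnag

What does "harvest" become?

Looking at the pairs, the operation is to shift every letter 13 places forward in the alphabet (wrapping around) — i.e. ROT13, then keep every other character starting from the first (positions 1st, 3rd, 5th, ...).
Starting from "harvest": after the first operation, "uneirfg"; after the second, "uerg".

uerg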